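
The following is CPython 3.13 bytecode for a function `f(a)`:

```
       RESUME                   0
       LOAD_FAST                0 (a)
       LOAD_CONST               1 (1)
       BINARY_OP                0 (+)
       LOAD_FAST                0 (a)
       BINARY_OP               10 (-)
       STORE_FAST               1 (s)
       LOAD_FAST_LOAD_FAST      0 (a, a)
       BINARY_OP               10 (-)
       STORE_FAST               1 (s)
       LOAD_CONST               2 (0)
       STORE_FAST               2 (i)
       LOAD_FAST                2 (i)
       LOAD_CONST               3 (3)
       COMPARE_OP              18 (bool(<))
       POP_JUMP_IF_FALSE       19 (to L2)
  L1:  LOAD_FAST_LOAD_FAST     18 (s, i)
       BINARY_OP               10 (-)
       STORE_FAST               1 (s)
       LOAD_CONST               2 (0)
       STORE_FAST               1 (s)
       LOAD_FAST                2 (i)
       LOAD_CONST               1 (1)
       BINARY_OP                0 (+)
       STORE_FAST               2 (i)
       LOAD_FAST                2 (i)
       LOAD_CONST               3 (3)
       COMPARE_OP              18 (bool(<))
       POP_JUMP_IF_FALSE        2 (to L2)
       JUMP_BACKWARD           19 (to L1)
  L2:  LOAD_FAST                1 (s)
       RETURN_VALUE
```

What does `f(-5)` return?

LOAD_FAST a → push -5. Stack: [-5]
LOAD_CONST → push 1. Stack: [-5, 1]
BINARY_OP + → -5 + 1 = -4. Stack: [-4]
LOAD_FAST a → push -5. Stack: [-4, -5]
BINARY_OP - → -4 - -5 = 1. Stack: [1]
STORE_FAST s → s=1. Stack: []
LOAD_FAST_LOAD_FAST a,a → push -5,-5. Stack: [-5, -5]
BINARY_OP - → -5 - -5 = 0. Stack: [0]
STORE_FAST s → s=0. Stack: []
LOAD_CONST → push 0. Stack: [0]
STORE_FAST i → i=0. Stack: []
LOAD_FAST i → push 0. Stack: [0]
LOAD_CONST → push 3. Stack: [0, 3]
COMPARE_OP bool(<) → 0 vs 3 = True. Stack: [True]
POP_JUMP_IF_FALSE → pop True; no jump. Stack: []
LOAD_FAST_LOAD_FAST s,i → push 0,0. Stack: [0, 0]
BINARY_OP - → 0 - 0 = 0. Stack: [0]
STORE_FAST s → s=0. Stack: []
LOAD_CONST → push 0. Stack: [0]
STORE_FAST s → s=0. Stack: []
LOAD_FAST i → push 0. Stack: [0]
LOAD_CONST → push 1. Stack: [0, 1]
BINARY_OP + → 0 + 1 = 1. Stack: [1]
STORE_FAST i → i=1. Stack: []
LOAD_FAST i → push 1. Stack: [1]
LOAD_CONST → push 3. Stack: [1, 3]
COMPARE_OP bool(<) → 1 vs 3 = True. Stack: [True]
POP_JUMP_IF_FALSE → pop True; no jump. Stack: []
LOAD_FAST_LOAD_FAST s,i → push 0,1. Stack: [0, 1]
BINARY_OP - → 0 - 1 = -1. Stack: [-1]
STORE_FAST s → s=-1. Stack: []
LOAD_CONST → push 0. Stack: [0]
STORE_FAST s → s=0. Stack: []
LOAD_FAST i → push 1. Stack: [1]
LOAD_CONST → push 1. Stack: [1, 1]
BINARY_OP + → 1 + 1 = 2. Stack: [2]
STORE_FAST i → i=2. Stack: []
LOAD_FAST i → push 2. Stack: [2]
LOAD_CONST → push 3. Stack: [2, 3]
COMPARE_OP bool(<) → 2 vs 3 = True. Stack: [True]
POP_JUMP_IF_FALSE → pop True; no jump. Stack: []
LOAD_FAST_LOAD_FAST s,i → push 0,2. Stack: [0, 2]
BINARY_OP - → 0 - 2 = -2. Stack: [-2]
STORE_FAST s → s=-2. Stack: []
LOAD_CONST → push 0. Stack: [0]
STORE_FAST s → s=0. Stack: []
LOAD_FAST i → push 2. Stack: [2]
LOAD_CONST → push 1. Stack: [2, 1]
BINARY_OP + → 2 + 1 = 3. Stack: [3]
STORE_FAST i → i=3. Stack: []
LOAD_FAST i → push 3. Stack: [3]
LOAD_CONST → push 3. Stack: [3, 3]
COMPARE_OP bool(<) → 3 vs 3 = False. Stack: [False]
POP_JUMP_IF_FALSE → pop False; jump. Stack: []
LOAD_FAST s → push 0. Stack: [0]
RETURN_VALUE → return 0.

0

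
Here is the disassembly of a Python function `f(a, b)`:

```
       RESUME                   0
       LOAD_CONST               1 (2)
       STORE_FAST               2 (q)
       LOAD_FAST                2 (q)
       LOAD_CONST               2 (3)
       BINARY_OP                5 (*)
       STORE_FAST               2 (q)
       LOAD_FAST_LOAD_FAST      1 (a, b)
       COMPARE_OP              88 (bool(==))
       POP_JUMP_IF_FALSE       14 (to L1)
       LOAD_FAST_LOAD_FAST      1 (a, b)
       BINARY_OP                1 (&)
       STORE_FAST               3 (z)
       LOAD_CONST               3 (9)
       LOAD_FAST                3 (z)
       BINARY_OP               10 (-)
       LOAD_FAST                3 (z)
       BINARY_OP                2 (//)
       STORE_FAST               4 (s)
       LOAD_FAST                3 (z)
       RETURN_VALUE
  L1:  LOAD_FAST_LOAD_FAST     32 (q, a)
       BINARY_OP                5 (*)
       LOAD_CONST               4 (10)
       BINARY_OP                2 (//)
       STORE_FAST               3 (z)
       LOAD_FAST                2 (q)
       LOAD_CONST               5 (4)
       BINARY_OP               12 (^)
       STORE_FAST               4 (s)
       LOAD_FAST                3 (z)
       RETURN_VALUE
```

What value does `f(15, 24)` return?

9

LOAD_CONST → push 2. Stack: [2]
STORE_FAST q → q=2. Stack: []
LOAD_FAST q → push 2. Stack: [2]
LOAD_CONST → push 3. Stack: [2, 3]
BINARY_OP * → 2 * 3 = 6. Stack: [6]
STORE_FAST q → q=6. Stack: []
LOAD_FAST_LOAD_FAST a,b → push 15,24. Stack: [15, 24]
COMPARE_OP bool(==) → 15 vs 24 = False. Stack: [False]
POP_JUMP_IF_FALSE → pop False; jump. Stack: []
LOAD_FAST_LOAD_FAST q,a → push 6,15. Stack: [6, 15]
BINARY_OP * → 6 * 15 = 90. Stack: [90]
LOAD_CONST → push 10. Stack: [90, 10]
BINARY_OP // → 90 // 10 = 9. Stack: [9]
STORE_FAST z → z=9. Stack: []
LOAD_FAST q → push 6. Stack: [6]
LOAD_CONST → push 4. Stack: [6, 4]
BINARY_OP ^ → 6 ^ 4 = 2. Stack: [2]
STORE_FAST s → s=2. Stack: []
LOAD_FAST z → push 9. Stack: [9]
RETURN_VALUE → return 9.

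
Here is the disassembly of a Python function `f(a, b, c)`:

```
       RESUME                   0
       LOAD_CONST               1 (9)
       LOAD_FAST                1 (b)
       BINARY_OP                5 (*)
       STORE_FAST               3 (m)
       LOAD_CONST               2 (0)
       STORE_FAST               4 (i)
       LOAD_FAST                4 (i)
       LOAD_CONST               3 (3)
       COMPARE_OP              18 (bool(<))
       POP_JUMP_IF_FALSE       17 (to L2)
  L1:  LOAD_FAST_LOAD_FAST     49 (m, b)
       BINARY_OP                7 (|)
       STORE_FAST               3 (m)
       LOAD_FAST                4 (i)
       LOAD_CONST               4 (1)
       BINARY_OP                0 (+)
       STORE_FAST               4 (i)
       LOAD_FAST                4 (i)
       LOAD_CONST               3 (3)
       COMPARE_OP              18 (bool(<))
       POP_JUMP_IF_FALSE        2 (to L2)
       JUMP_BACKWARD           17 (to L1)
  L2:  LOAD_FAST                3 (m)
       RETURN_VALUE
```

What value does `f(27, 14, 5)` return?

LOAD_CONST → push 9. Stack: [9]
LOAD_FAST b → push 14. Stack: [9, 14]
BINARY_OP * → 9 * 14 = 126. Stack: [126]
STORE_FAST m → m=126. Stack: []
LOAD_CONST → push 0. Stack: [0]
STORE_FAST i → i=0. Stack: []
LOAD_FAST i → push 0. Stack: [0]
LOAD_CONST → push 3. Stack: [0, 3]
COMPARE_OP bool(<) → 0 vs 3 = True. Stack: [True]
POP_JUMP_IF_FALSE → pop True; no jump. Stack: []
LOAD_FAST_LOAD_FAST m,b → push 126,14. Stack: [126, 14]
BINARY_OP | → 126 | 14 = 126. Stack: [126]
STORE_FAST m → m=126. Stack: []
LOAD_FAST i → push 0. Stack: [0]
LOAD_CONST → push 1. Stack: [0, 1]
BINARY_OP + → 0 + 1 = 1. Stack: [1]
STORE_FAST i → i=1. Stack: []
LOAD_FAST i → push 1. Stack: [1]
LOAD_CONST → push 3. Stack: [1, 3]
COMPARE_OP bool(<) → 1 vs 3 = True. Stack: [True]
POP_JUMP_IF_FALSE → pop True; no jump. Stack: []
LOAD_FAST_LOAD_FAST m,b → push 126,14. Stack: [126, 14]
BINARY_OP | → 126 | 14 = 126. Stack: [126]
STORE_FAST m → m=126. Stack: []
LOAD_FAST i → push 1. Stack: [1]
LOAD_CONST → push 1. Stack: [1, 1]
BINARY_OP + → 1 + 1 = 2. Stack: [2]
STORE_FAST i → i=2. Stack: []
LOAD_FAST i → push 2. Stack: [2]
LOAD_CONST → push 3. Stack: [2, 3]
COMPARE_OP bool(<) → 2 vs 3 = True. Stack: [True]
POP_JUMP_IF_FALSE → pop True; no jump. Stack: []
LOAD_FAST_LOAD_FAST m,b → push 126,14. Stack: [126, 14]
BINARY_OP | → 126 | 14 = 126. Stack: [126]
STORE_FAST m → m=126. Stack: []
LOAD_FAST i → push 2. Stack: [2]
LOAD_CONST → push 1. Stack: [2, 1]
BINARY_OP + → 2 + 1 = 3. Stack: [3]
STORE_FAST i → i=3. Stack: []
LOAD_FAST i → push 3. Stack: [3]
LOAD_CONST → push 3. Stack: [3, 3]
COMPARE_OP bool(<) → 3 vs 3 = False. Stack: [False]
POP_JUMP_IF_FALSE → pop False; jump. Stack: []
LOAD_FAST m → push 126. Stack: [126]
RETURN_VALUE → return 126.

126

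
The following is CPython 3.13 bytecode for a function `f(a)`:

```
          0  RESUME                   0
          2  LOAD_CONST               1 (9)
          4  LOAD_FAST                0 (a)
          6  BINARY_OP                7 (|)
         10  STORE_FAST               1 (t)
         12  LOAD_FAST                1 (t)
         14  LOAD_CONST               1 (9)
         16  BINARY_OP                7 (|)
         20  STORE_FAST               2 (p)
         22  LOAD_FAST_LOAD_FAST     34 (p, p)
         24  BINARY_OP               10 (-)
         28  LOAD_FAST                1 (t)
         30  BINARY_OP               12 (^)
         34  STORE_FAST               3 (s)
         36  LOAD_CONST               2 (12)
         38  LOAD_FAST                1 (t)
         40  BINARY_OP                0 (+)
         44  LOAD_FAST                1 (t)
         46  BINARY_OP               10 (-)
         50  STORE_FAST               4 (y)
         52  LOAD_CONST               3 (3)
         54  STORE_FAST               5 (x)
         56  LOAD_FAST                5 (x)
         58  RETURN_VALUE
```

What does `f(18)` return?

LOAD_CONST → push 9. Stack: [9]
LOAD_FAST a → push 18. Stack: [9, 18]
BINARY_OP | → 9 | 18 = 27. Stack: [27]
STORE_FAST t → t=27. Stack: []
LOAD_FAST t → push 27. Stack: [27]
LOAD_CONST → push 9. Stack: [27, 9]
BINARY_OP | → 27 | 9 = 27. Stack: [27]
STORE_FAST p → p=27. Stack: []
LOAD_FAST_LOAD_FAST p,p → push 27,27. Stack: [27, 27]
BINARY_OP - → 27 - 27 = 0. Stack: [0]
LOAD_FAST t → push 27. Stack: [0, 27]
BINARY_OP ^ → 0 ^ 27 = 27. Stack: [27]
STORE_FAST s → s=27. Stack: []
LOAD_CONST → push 12. Stack: [12]
LOAD_FAST t → push 27. Stack: [12, 27]
BINARY_OP + → 12 + 27 = 39. Stack: [39]
LOAD_FAST t → push 27. Stack: [39, 27]
BINARY_OP - → 39 - 27 = 12. Stack: [12]
STORE_FAST y → y=12. Stack: []
LOAD_CONST → push 3. Stack: [3]
STORE_FAST x → x=3. Stack: []
LOAD_FAST x → push 3. Stack: [3]
RETURN_VALUE → return 3.

3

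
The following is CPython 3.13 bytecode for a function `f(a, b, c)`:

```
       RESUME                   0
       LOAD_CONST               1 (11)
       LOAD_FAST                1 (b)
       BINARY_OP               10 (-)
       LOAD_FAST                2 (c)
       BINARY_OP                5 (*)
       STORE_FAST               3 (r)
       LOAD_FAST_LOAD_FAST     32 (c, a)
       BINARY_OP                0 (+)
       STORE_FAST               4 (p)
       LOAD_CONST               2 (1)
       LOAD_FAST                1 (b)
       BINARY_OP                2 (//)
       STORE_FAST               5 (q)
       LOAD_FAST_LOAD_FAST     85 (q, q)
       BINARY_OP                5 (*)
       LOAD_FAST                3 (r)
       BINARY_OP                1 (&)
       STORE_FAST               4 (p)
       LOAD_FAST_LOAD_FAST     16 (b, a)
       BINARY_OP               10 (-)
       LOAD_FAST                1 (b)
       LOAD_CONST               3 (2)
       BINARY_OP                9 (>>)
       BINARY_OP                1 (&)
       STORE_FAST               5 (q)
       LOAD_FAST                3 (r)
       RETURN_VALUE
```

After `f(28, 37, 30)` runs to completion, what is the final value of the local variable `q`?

9

LOAD_CONST → push 11. Stack: [11]
LOAD_FAST b → push 37. Stack: [11, 37]
BINARY_OP - → 11 - 37 = -26. Stack: [-26]
LOAD_FAST c → push 30. Stack: [-26, 30]
BINARY_OP * → -26 * 30 = -780. Stack: [-780]
STORE_FAST r → r=-780. Stack: []
LOAD_FAST_LOAD_FAST c,a → push 30,28. Stack: [30, 28]
BINARY_OP + → 30 + 28 = 58. Stack: [58]
STORE_FAST p → p=58. Stack: []
LOAD_CONST → push 1. Stack: [1]
LOAD_FAST b → push 37. Stack: [1, 37]
BINARY_OP // → 1 // 37 = 0. Stack: [0]
STORE_FAST q → q=0. Stack: []
LOAD_FAST_LOAD_FAST q,q → push 0,0. Stack: [0, 0]
BINARY_OP * → 0 * 0 = 0. Stack: [0]
LOAD_FAST r → push -780. Stack: [0, -780]
BINARY_OP & → 0 & -780 = 0. Stack: [0]
STORE_FAST p → p=0. Stack: []
LOAD_FAST_LOAD_FAST b,a → push 37,28. Stack: [37, 28]
BINARY_OP - → 37 - 28 = 9. Stack: [9]
LOAD_FAST b → push 37. Stack: [9, 37]
LOAD_CONST → push 2. Stack: [9, 37, 2]
BINARY_OP >> → 37 >> 2 = 9. Stack: [9, 9]
BINARY_OP & → 9 & 9 = 9. Stack: [9]
STORE_FAST q → q=9. Stack: []
LOAD_FAST r → push -780. Stack: [-780]
RETURN_VALUE → return -780.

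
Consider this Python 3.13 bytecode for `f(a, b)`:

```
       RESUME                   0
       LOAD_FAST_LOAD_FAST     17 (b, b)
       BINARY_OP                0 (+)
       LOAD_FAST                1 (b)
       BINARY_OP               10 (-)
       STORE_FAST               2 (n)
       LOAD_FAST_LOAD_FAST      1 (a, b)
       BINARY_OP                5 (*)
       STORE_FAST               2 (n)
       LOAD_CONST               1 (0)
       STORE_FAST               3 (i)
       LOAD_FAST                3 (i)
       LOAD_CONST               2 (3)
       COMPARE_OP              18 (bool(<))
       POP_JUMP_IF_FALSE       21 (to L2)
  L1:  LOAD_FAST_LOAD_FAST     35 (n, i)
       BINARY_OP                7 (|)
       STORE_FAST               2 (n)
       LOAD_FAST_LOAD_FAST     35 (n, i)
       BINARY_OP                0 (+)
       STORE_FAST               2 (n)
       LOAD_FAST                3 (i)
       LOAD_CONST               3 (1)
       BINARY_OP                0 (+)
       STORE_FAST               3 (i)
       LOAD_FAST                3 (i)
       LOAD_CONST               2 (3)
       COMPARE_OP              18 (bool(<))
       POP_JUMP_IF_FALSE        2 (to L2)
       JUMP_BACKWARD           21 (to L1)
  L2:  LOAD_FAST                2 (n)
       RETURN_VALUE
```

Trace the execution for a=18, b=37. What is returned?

LOAD_FAST_LOAD_FAST b,b → push 37,37. Stack: [37, 37]
BINARY_OP + → 37 + 37 = 74. Stack: [74]
LOAD_FAST b → push 37. Stack: [74, 37]
BINARY_OP - → 74 - 37 = 37. Stack: [37]
STORE_FAST n → n=37. Stack: []
LOAD_FAST_LOAD_FAST a,b → push 18,37. Stack: [18, 37]
BINARY_OP * → 18 * 37 = 666. Stack: [666]
STORE_FAST n → n=666. Stack: []
LOAD_CONST → push 0. Stack: [0]
STORE_FAST i → i=0. Stack: []
LOAD_FAST i → push 0. Stack: [0]
LOAD_CONST → push 3. Stack: [0, 3]
COMPARE_OP bool(<) → 0 vs 3 = True. Stack: [True]
POP_JUMP_IF_FALSE → pop True; no jump. Stack: []
LOAD_FAST_LOAD_FAST n,i → push 666,0. Stack: [666, 0]
BINARY_OP | → 666 | 0 = 666. Stack: [666]
STORE_FAST n → n=666. Stack: []
LOAD_FAST_LOAD_FAST n,i → push 666,0. Stack: [666, 0]
BINARY_OP + → 666 + 0 = 666. Stack: [666]
STORE_FAST n → n=666. Stack: []
LOAD_FAST i → push 0. Stack: [0]
LOAD_CONST → push 1. Stack: [0, 1]
BINARY_OP + → 0 + 1 = 1. Stack: [1]
STORE_FAST i → i=1. Stack: []
LOAD_FAST i → push 1. Stack: [1]
LOAD_CONST → push 3. Stack: [1, 3]
COMPARE_OP bool(<) → 1 vs 3 = True. Stack: [True]
POP_JUMP_IF_FALSE → pop True; no jump. Stack: []
LOAD_FAST_LOAD_FAST n,i → push 666,1. Stack: [666, 1]
BINARY_OP | → 666 | 1 = 667. Stack: [667]
STORE_FAST n → n=667. Stack: []
LOAD_FAST_LOAD_FAST n,i → push 667,1. Stack: [667, 1]
BINARY_OP + → 667 + 1 = 668. Stack: [668]
STORE_FAST n → n=668. Stack: []
LOAD_FAST i → push 1. Stack: [1]
LOAD_CONST → push 1. Stack: [1, 1]
BINARY_OP + → 1 + 1 = 2. Stack: [2]
STORE_FAST i → i=2. Stack: []
LOAD_FAST i → push 2. Stack: [2]
LOAD_CONST → push 3. Stack: [2, 3]
COMPARE_OP bool(<) → 2 vs 3 = True. Stack: [True]
POP_JUMP_IF_FALSE → pop True; no jump. Stack: []
LOAD_FAST_LOAD_FAST n,i → push 668,2. Stack: [668, 2]
BINARY_OP | → 668 | 2 = 670. Stack: [670]
STORE_FAST n → n=670. Stack: []
LOAD_FAST_LOAD_FAST n,i → push 670,2. Stack: [670, 2]
BINARY_OP + → 670 + 2 = 672. Stack: [672]
STORE_FAST n → n=672. Stack: []
LOAD_FAST i → push 2. Stack: [2]
LOAD_CONST → push 1. Stack: [2, 1]
BINARY_OP + → 2 + 1 = 3. Stack: [3]
STORE_FAST i → i=3. Stack: []
LOAD_FAST i → push 3. Stack: [3]
LOAD_CONST → push 3. Stack: [3, 3]
COMPARE_OP bool(<) → 3 vs 3 = False. Stack: [False]
POP_JUMP_IF_FALSE → pop False; jump. Stack: []
LOAD_FAST n → push 672. Stack: [672]
RETURN_VALUE → return 672.

672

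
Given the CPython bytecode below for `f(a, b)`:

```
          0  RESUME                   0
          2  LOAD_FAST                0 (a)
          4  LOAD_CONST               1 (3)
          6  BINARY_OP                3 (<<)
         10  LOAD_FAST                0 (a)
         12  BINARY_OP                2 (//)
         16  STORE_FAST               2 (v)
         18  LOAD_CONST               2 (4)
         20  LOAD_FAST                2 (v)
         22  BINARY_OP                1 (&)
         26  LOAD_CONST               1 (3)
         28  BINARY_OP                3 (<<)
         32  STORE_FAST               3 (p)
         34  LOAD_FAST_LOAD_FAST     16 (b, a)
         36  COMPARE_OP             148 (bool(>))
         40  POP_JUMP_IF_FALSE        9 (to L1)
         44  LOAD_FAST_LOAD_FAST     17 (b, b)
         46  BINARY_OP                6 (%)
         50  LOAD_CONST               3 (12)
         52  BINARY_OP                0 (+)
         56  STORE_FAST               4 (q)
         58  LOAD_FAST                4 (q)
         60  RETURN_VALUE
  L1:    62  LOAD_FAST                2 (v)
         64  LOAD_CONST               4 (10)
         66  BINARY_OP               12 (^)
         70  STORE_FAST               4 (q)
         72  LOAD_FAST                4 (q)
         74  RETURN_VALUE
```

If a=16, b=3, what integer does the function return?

LOAD_FAST a → push 16. Stack: [16]
LOAD_CONST → push 3. Stack: [16, 3]
BINARY_OP << → 16 << 3 = 128. Stack: [128]
LOAD_FAST a → push 16. Stack: [128, 16]
BINARY_OP // → 128 // 16 = 8. Stack: [8]
STORE_FAST v → v=8. Stack: []
LOAD_CONST → push 4. Stack: [4]
LOAD_FAST v → push 8. Stack: [4, 8]
BINARY_OP & → 4 & 8 = 0. Stack: [0]
LOAD_CONST → push 3. Stack: [0, 3]
BINARY_OP << → 0 << 3 = 0. Stack: [0]
STORE_FAST p → p=0. Stack: []
LOAD_FAST_LOAD_FAST b,a → push 3,16. Stack: [3, 16]
COMPARE_OP bool(>) → 3 vs 16 = False. Stack: [False]
POP_JUMP_IF_FALSE → pop False; jump. Stack: []
LOAD_FAST v → push 8. Stack: [8]
LOAD_CONST → push 10. Stack: [8, 10]
BINARY_OP ^ → 8 ^ 10 = 2. Stack: [2]
STORE_FAST q → q=2. Stack: []
LOAD_FAST q → push 2. Stack: [2]
RETURN_VALUE → return 2.

2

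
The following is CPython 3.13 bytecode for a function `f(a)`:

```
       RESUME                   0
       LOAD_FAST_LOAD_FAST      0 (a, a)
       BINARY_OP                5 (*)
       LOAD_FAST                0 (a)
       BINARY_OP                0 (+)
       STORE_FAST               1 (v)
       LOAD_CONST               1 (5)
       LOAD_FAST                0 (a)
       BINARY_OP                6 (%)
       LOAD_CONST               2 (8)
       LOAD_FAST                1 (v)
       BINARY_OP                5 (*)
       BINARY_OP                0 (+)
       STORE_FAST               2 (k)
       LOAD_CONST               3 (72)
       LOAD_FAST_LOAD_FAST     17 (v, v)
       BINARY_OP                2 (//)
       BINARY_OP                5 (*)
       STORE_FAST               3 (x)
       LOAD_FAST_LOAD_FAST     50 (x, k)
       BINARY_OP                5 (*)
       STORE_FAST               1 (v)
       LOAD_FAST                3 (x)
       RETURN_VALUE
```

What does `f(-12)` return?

72

LOAD_FAST_LOAD_FAST a,a → push -12,-12. Stack: [-12, -12]
BINARY_OP * → -12 * -12 = 144. Stack: [144]
LOAD_FAST a → push -12. Stack: [144, -12]
BINARY_OP + → 144 + -12 = 132. Stack: [132]
STORE_FAST v → v=132. Stack: []
LOAD_CONST → push 5. Stack: [5]
LOAD_FAST a → push -12. Stack: [5, -12]
BINARY_OP % → 5 % -12 = -7. Stack: [-7]
LOAD_CONST → push 8. Stack: [-7, 8]
LOAD_FAST v → push 132. Stack: [-7, 8, 132]
BINARY_OP * → 8 * 132 = 1056. Stack: [-7, 1056]
BINARY_OP + → -7 + 1056 = 1049. Stack: [1049]
STORE_FAST k → k=1049. Stack: []
LOAD_CONST → push 72. Stack: [72]
LOAD_FAST_LOAD_FAST v,v → push 132,132. Stack: [72, 132, 132]
BINARY_OP // → 132 // 132 = 1. Stack: [72, 1]
BINARY_OP * → 72 * 1 = 72. Stack: [72]
STORE_FAST x → x=72. Stack: []
LOAD_FAST_LOAD_FAST x,k → push 72,1049. Stack: [72, 1049]
BINARY_OP * → 72 * 1049 = 75528. Stack: [75528]
STORE_FAST v → v=75528. Stack: []
LOAD_FAST x → push 72. Stack: [72]
RETURN_VALUE → return 72.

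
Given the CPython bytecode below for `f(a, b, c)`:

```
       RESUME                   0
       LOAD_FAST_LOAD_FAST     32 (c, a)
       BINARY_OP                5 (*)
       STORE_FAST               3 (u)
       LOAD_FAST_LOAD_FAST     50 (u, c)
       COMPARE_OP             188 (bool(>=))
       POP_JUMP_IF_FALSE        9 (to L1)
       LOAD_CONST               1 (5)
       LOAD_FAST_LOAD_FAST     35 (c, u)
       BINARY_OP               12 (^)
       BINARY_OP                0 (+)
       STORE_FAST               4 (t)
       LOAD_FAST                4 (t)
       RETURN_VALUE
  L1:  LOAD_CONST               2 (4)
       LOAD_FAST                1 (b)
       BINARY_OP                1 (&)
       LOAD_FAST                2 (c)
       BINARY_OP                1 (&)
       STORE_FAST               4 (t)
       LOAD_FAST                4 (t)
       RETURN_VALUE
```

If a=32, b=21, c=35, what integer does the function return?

1096

LOAD_FAST_LOAD_FAST c,a → push 35,32. Stack: [35, 32]
BINARY_OP * → 35 * 32 = 1120. Stack: [1120]
STORE_FAST u → u=1120. Stack: []
LOAD_FAST_LOAD_FAST u,c → push 1120,35. Stack: [1120, 35]
COMPARE_OP bool(>=) → 1120 vs 35 = True. Stack: [True]
POP_JUMP_IF_FALSE → pop True; no jump. Stack: []
LOAD_CONST → push 5. Stack: [5]
LOAD_FAST_LOAD_FAST c,u → push 35,1120. Stack: [5, 35, 1120]
BINARY_OP ^ → 35 ^ 1120 = 1091. Stack: [5, 1091]
BINARY_OP + → 5 + 1091 = 1096. Stack: [1096]
STORE_FAST t → t=1096. Stack: []
LOAD_FAST t → push 1096. Stack: [1096]
RETURN_VALUE → return 1096.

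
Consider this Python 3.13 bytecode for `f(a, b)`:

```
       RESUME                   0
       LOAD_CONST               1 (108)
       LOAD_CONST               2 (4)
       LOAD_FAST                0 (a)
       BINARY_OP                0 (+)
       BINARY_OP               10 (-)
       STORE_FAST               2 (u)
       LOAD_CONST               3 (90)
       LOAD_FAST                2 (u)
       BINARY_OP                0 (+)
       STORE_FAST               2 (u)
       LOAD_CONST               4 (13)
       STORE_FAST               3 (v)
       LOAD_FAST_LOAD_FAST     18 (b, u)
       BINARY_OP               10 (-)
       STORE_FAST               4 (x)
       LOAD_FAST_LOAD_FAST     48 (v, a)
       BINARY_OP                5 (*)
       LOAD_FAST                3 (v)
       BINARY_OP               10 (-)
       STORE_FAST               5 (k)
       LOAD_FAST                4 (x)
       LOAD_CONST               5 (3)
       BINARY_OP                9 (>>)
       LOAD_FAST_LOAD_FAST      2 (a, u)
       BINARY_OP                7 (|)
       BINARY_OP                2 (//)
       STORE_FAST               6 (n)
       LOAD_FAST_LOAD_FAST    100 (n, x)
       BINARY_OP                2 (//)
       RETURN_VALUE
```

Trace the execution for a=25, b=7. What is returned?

LOAD_CONST → push 108. Stack: [108]
LOAD_CONST → push 4. Stack: [108, 4]
LOAD_FAST a → push 25. Stack: [108, 4, 25]
BINARY_OP + → 4 + 25 = 29. Stack: [108, 29]
BINARY_OP - → 108 - 29 = 79. Stack: [79]
STORE_FAST u → u=79. Stack: []
LOAD_CONST → push 90. Stack: [90]
LOAD_FAST u → push 79. Stack: [90, 79]
BINARY_OP + → 90 + 79 = 169. Stack: [169]
STORE_FAST u → u=169. Stack: []
LOAD_CONST → push 13. Stack: [13]
STORE_FAST v → v=13. Stack: []
LOAD_FAST_LOAD_FAST b,u → push 7,169. Stack: [7, 169]
BINARY_OP - → 7 - 169 = -162. Stack: [-162]
STORE_FAST x → x=-162. Stack: []
LOAD_FAST_LOAD_FAST v,a → push 13,25. Stack: [13, 25]
BINARY_OP * → 13 * 25 = 325. Stack: [325]
LOAD_FAST v → push 13. Stack: [325, 13]
BINARY_OP - → 325 - 13 = 312. Stack: [312]
STORE_FAST k → k=312. Stack: []
LOAD_FAST x → push -162. Stack: [-162]
LOAD_CONST → push 3. Stack: [-162, 3]
BINARY_OP >> → -162 >> 3 = -21. Stack: [-21]
LOAD_FAST_LOAD_FAST a,u → push 25,169. Stack: [-21, 25, 169]
BINARY_OP | → 25 | 169 = 185. Stack: [-21, 185]
BINARY_OP // → -21 // 185 = -1. Stack: [-1]
STORE_FAST n → n=-1. Stack: []
LOAD_FAST_LOAD_FAST n,x → push -1,-162. Stack: [-1, -162]
BINARY_OP // → -1 // -162 = 0. Stack: [0]
RETURN_VALUE → return 0.

0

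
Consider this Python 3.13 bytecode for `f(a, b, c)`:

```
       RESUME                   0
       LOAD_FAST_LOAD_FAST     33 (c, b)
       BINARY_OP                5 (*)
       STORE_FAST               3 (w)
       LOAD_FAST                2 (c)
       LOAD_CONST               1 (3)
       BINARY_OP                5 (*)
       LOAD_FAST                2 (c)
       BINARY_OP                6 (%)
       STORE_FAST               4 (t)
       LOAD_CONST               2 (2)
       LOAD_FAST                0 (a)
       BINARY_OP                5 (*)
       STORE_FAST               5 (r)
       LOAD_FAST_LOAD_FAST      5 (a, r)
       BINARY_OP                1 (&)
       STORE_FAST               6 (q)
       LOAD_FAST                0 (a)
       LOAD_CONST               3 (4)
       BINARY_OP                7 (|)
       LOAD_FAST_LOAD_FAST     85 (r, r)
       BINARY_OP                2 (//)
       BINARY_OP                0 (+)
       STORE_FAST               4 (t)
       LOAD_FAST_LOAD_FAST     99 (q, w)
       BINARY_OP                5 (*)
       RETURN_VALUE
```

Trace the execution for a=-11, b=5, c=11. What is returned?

-1760

LOAD_FAST_LOAD_FAST c,b → push 11,5. Stack: [11, 5]
BINARY_OP * → 11 * 5 = 55. Stack: [55]
STORE_FAST w → w=55. Stack: []
LOAD_FAST c → push 11. Stack: [11]
LOAD_CONST → push 3. Stack: [11, 3]
BINARY_OP * → 11 * 3 = 33. Stack: [33]
LOAD_FAST c → push 11. Stack: [33, 11]
BINARY_OP % → 33 % 11 = 0. Stack: [0]
STORE_FAST t → t=0. Stack: []
LOAD_CONST → push 2. Stack: [2]
LOAD_FAST a → push -11. Stack: [2, -11]
BINARY_OP * → 2 * -11 = -22. Stack: [-22]
STORE_FAST r → r=-22. Stack: []
LOAD_FAST_LOAD_FAST a,r → push -11,-22. Stack: [-11, -22]
BINARY_OP & → -11 & -22 = -32. Stack: [-32]
STORE_FAST q → q=-32. Stack: []
LOAD_FAST a → push -11. Stack: [-11]
LOAD_CONST → push 4. Stack: [-11, 4]
BINARY_OP | → -11 | 4 = -11. Stack: [-11]
LOAD_FAST_LOAD_FAST r,r → push -22,-22. Stack: [-11, -22, -22]
BINARY_OP // → -22 // -22 = 1. Stack: [-11, 1]
BINARY_OP + → -11 + 1 = -10. Stack: [-10]
STORE_FAST t → t=-10. Stack: []
LOAD_FAST_LOAD_FAST q,w → push -32,55. Stack: [-32, 55]
BINARY_OP * → -32 * 55 = -1760. Stack: [-1760]
RETURN_VALUE → return -1760.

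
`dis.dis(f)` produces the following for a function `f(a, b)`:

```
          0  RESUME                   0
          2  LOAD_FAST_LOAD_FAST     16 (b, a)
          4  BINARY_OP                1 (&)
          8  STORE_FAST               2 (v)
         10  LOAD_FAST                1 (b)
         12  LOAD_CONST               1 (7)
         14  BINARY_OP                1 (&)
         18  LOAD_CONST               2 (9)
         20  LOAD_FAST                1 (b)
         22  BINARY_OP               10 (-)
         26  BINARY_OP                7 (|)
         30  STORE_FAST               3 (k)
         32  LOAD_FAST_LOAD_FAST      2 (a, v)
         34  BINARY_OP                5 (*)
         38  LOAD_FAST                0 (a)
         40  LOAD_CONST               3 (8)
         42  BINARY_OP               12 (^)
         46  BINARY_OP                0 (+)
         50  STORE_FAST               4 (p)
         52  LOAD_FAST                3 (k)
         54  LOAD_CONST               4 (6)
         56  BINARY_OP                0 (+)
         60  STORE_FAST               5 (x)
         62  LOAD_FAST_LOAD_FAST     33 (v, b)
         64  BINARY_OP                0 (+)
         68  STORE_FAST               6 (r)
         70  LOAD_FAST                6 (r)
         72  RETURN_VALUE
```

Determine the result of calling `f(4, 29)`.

LOAD_FAST_LOAD_FAST b,a → push 29,4. Stack: [29, 4]
BINARY_OP & → 29 & 4 = 4. Stack: [4]
STORE_FAST v → v=4. Stack: []
LOAD_FAST b → push 29. Stack: [29]
LOAD_CONST → push 7. Stack: [29, 7]
BINARY_OP & → 29 & 7 = 5. Stack: [5]
LOAD_CONST → push 9. Stack: [5, 9]
LOAD_FAST b → push 29. Stack: [5, 9, 29]
BINARY_OP - → 9 - 29 = -20. Stack: [5, -20]
BINARY_OP | → 5 | -20 = -19. Stack: [-19]
STORE_FAST k → k=-19. Stack: []
LOAD_FAST_LOAD_FAST a,v → push 4,4. Stack: [4, 4]
BINARY_OP * → 4 * 4 = 16. Stack: [16]
LOAD_FAST a → push 4. Stack: [16, 4]
LOAD_CONST → push 8. Stack: [16, 4, 8]
BINARY_OP ^ → 4 ^ 8 = 12. Stack: [16, 12]
BINARY_OP + → 16 + 12 = 28. Stack: [28]
STORE_FAST p → p=28. Stack: []
LOAD_FAST k → push -19. Stack: [-19]
LOAD_CONST → push 6. Stack: [-19, 6]
BINARY_OP + → -19 + 6 = -13. Stack: [-13]
STORE_FAST x → x=-13. Stack: []
LOAD_FAST_LOAD_FAST v,b → push 4,29. Stack: [4, 29]
BINARY_OP + → 4 + 29 = 33. Stack: [33]
STORE_FAST r → r=33. Stack: []
LOAD_FAST r → push 33. Stack: [33]
RETURN_VALUE → return 33.

33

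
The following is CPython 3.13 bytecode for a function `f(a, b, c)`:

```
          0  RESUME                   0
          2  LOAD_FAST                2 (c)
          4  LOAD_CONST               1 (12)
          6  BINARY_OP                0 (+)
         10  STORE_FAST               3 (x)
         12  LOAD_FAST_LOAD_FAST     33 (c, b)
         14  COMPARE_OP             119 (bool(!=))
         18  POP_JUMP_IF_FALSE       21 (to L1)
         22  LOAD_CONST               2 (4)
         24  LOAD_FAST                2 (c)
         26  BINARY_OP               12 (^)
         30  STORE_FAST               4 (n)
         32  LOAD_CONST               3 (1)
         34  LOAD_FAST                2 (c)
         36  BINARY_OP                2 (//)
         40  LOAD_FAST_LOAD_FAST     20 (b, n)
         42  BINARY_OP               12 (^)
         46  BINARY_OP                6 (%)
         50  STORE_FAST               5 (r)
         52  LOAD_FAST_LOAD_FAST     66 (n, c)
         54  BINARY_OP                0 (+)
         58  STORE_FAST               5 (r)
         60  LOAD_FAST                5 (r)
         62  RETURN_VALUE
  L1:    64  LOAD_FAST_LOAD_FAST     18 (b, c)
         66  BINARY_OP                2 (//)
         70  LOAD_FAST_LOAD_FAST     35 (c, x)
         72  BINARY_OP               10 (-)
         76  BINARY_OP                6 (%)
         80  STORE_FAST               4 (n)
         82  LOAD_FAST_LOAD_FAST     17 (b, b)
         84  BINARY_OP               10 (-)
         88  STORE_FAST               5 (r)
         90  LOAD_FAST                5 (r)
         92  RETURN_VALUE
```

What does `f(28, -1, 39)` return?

LOAD_FAST c → push 39. Stack: [39]
LOAD_CONST → push 12. Stack: [39, 12]
BINARY_OP + → 39 + 12 = 51. Stack: [51]
STORE_FAST x → x=51. Stack: []
LOAD_FAST_LOAD_FAST c,b → push 39,-1. Stack: [39, -1]
COMPARE_OP bool(!=) → 39 vs -1 = True. Stack: [True]
POP_JUMP_IF_FALSE → pop True; no jump. Stack: []
LOAD_CONST → push 4. Stack: [4]
LOAD_FAST c → push 39. Stack: [4, 39]
BINARY_OP ^ → 4 ^ 39 = 35. Stack: [35]
STORE_FAST n → n=35. Stack: []
LOAD_CONST → push 1. Stack: [1]
LOAD_FAST c → push 39. Stack: [1, 39]
BINARY_OP // → 1 // 39 = 0. Stack: [0]
LOAD_FAST_LOAD_FAST b,n → push -1,35. Stack: [0, -1, 35]
BINARY_OP ^ → -1 ^ 35 = -36. Stack: [0, -36]
BINARY_OP % → 0 % -36 = 0. Stack: [0]
STORE_FAST r → r=0. Stack: []
LOAD_FAST_LOAD_FAST n,c → push 35,39. Stack: [35, 39]
BINARY_OP + → 35 + 39 = 74. Stack: [74]
STORE_FAST r → r=74. Stack: []
LOAD_FAST r → push 74. Stack: [74]
RETURN_VALUE → return 74.

74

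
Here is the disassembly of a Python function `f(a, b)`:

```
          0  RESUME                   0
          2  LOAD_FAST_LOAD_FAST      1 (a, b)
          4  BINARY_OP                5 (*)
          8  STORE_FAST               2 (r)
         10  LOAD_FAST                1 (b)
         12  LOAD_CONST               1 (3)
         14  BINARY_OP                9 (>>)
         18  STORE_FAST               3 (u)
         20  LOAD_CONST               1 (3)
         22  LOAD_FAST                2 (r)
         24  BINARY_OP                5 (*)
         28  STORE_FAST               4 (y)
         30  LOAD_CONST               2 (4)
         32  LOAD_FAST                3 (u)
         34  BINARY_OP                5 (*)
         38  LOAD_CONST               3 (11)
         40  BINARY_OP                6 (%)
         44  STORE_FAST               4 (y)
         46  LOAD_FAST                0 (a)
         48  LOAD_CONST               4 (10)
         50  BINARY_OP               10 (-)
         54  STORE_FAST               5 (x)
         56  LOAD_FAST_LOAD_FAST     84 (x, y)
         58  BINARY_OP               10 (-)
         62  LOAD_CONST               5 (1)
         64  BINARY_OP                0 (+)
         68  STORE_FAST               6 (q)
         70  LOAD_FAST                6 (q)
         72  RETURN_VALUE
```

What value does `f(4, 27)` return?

LOAD_FAST_LOAD_FAST a,b → push 4,27. Stack: [4, 27]
BINARY_OP * → 4 * 27 = 108. Stack: [108]
STORE_FAST r → r=108. Stack: []
LOAD_FAST b → push 27. Stack: [27]
LOAD_CONST → push 3. Stack: [27, 3]
BINARY_OP >> → 27 >> 3 = 3. Stack: [3]
STORE_FAST u → u=3. Stack: []
LOAD_CONST → push 3. Stack: [3]
LOAD_FAST r → push 108. Stack: [3, 108]
BINARY_OP * → 3 * 108 = 324. Stack: [324]
STORE_FAST y → y=324. Stack: []
LOAD_CONST → push 4. Stack: [4]
LOAD_FAST u → push 3. Stack: [4, 3]
BINARY_OP * → 4 * 3 = 12. Stack: [12]
LOAD_CONST → push 11. Stack: [12, 11]
BINARY_OP % → 12 % 11 = 1. Stack: [1]
STORE_FAST y → y=1. Stack: []
LOAD_FAST a → push 4. Stack: [4]
LOAD_CONST → push 10. Stack: [4, 10]
BINARY_OP - → 4 - 10 = -6. Stack: [-6]
STORE_FAST x → x=-6. Stack: []
LOAD_FAST_LOAD_FAST x,y → push -6,1. Stack: [-6, 1]
BINARY_OP - → -6 - 1 = -7. Stack: [-7]
LOAD_CONST → push 1. Stack: [-7, 1]
BINARY_OP + → -7 + 1 = -6. Stack: [-6]
STORE_FAST q → q=-6. Stack: []
LOAD_FAST q → push -6. Stack: [-6]
RETURN_VALUE → return -6.

-6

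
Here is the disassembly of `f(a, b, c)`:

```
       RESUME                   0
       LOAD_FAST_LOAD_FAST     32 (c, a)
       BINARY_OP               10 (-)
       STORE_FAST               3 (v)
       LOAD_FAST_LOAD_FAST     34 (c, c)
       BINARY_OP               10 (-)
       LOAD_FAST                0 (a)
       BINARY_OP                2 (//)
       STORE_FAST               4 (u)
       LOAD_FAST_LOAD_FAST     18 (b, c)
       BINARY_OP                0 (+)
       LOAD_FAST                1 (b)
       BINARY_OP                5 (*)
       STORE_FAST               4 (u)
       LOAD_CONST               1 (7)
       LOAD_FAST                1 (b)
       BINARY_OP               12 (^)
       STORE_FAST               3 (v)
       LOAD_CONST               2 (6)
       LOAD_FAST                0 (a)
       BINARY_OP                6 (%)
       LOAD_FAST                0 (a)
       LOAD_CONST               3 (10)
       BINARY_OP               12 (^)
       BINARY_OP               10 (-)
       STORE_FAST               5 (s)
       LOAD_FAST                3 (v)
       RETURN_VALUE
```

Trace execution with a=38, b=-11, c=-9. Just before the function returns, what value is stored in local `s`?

LOAD_FAST_LOAD_FAST c,a → push -9,38. Stack: [-9, 38]
BINARY_OP - → -9 - 38 = -47. Stack: [-47]
STORE_FAST v → v=-47. Stack: []
LOAD_FAST_LOAD_FAST c,c → push -9,-9. Stack: [-9, -9]
BINARY_OP - → -9 - -9 = 0. Stack: [0]
LOAD_FAST a → push 38. Stack: [0, 38]
BINARY_OP // → 0 // 38 = 0. Stack: [0]
STORE_FAST u → u=0. Stack: []
LOAD_FAST_LOAD_FAST b,c → push -11,-9. Stack: [-11, -9]
BINARY_OP + → -11 + -9 = -20. Stack: [-20]
LOAD_FAST b → push -11. Stack: [-20, -11]
BINARY_OP * → -20 * -11 = 220. Stack: [220]
STORE_FAST u → u=220. Stack: []
LOAD_CONST → push 7. Stack: [7]
LOAD_FAST b → push -11. Stack: [7, -11]
BINARY_OP ^ → 7 ^ -11 = -14. Stack: [-14]
STORE_FAST v → v=-14. Stack: []
LOAD_CONST → push 6. Stack: [6]
LOAD_FAST a → push 38. Stack: [6, 38]
BINARY_OP % → 6 % 38 = 6. Stack: [6]
LOAD_FAST a → push 38. Stack: [6, 38]
LOAD_CONST → push 10. Stack: [6, 38, 10]
BINARY_OP ^ → 38 ^ 10 = 44. Stack: [6, 44]
BINARY_OP - → 6 - 44 = -38. Stack: [-38]
STORE_FAST s → s=-38. Stack: []
LOAD_FAST v → push -14. Stack: [-14]
RETURN_VALUE → return -14.

-38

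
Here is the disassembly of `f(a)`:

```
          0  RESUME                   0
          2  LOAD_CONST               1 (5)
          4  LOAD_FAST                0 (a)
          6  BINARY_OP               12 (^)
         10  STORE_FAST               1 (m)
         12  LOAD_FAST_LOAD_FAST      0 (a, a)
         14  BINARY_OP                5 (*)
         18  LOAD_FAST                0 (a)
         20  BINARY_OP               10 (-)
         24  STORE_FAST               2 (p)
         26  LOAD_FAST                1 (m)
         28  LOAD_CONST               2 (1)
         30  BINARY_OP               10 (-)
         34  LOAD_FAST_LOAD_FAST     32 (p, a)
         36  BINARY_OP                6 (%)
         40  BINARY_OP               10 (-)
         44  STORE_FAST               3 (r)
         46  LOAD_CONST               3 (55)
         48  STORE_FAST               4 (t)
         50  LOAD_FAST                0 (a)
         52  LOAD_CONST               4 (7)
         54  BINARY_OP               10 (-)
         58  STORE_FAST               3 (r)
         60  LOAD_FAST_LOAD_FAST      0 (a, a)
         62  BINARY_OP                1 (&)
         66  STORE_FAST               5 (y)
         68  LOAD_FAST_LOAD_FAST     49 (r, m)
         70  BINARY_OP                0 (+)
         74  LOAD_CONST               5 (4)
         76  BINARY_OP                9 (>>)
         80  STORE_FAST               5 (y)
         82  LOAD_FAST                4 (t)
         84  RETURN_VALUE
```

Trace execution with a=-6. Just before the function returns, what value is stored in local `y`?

-1

LOAD_CONST → push 5. Stack: [5]
LOAD_FAST a → push -6. Stack: [5, -6]
BINARY_OP ^ → 5 ^ -6 = -1. Stack: [-1]
STORE_FAST m → m=-1. Stack: []
LOAD_FAST_LOAD_FAST a,a → push -6,-6. Stack: [-6, -6]
BINARY_OP * → -6 * -6 = 36. Stack: [36]
LOAD_FAST a → push -6. Stack: [36, -6]
BINARY_OP - → 36 - -6 = 42. Stack: [42]
STORE_FAST p → p=42. Stack: []
LOAD_FAST m → push -1. Stack: [-1]
LOAD_CONST → push 1. Stack: [-1, 1]
BINARY_OP - → -1 - 1 = -2. Stack: [-2]
LOAD_FAST_LOAD_FAST p,a → push 42,-6. Stack: [-2, 42, -6]
BINARY_OP % → 42 % -6 = 0. Stack: [-2, 0]
BINARY_OP - → -2 - 0 = -2. Stack: [-2]
STORE_FAST r → r=-2. Stack: []
LOAD_CONST → push 55. Stack: [55]
STORE_FAST t → t=55. Stack: []
LOAD_FAST a → push -6. Stack: [-6]
LOAD_CONST → push 7. Stack: [-6, 7]
BINARY_OP - → -6 - 7 = -13. Stack: [-13]
STORE_FAST r → r=-13. Stack: []
LOAD_FAST_LOAD_FAST a,a → push -6,-6. Stack: [-6, -6]
BINARY_OP & → -6 & -6 = -6. Stack: [-6]
STORE_FAST y → y=-6. Stack: []
LOAD_FAST_LOAD_FAST r,m → push -13,-1. Stack: [-13, -1]
BINARY_OP + → -13 + -1 = -14. Stack: [-14]
LOAD_CONST → push 4. Stack: [-14, 4]
BINARY_OP >> → -14 >> 4 = -1. Stack: [-1]
STORE_FAST y → y=-1. Stack: []
LOAD_FAST t → push 55. Stack: [55]
RETURN_VALUE → return 55.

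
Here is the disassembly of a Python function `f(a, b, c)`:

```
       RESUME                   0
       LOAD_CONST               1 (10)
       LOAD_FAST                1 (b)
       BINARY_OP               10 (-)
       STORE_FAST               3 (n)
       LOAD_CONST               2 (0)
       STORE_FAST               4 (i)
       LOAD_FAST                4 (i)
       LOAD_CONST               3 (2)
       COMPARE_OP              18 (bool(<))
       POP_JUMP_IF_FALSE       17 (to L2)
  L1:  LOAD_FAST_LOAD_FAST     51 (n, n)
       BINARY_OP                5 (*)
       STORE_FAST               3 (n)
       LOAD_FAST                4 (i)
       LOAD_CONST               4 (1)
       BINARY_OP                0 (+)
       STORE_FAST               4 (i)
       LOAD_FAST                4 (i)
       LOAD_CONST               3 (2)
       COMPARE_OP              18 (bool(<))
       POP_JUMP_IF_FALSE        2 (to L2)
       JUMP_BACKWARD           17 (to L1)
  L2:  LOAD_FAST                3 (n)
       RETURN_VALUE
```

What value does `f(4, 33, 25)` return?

279841

LOAD_CONST → push 10. Stack: [10]
LOAD_FAST b → push 33. Stack: [10, 33]
BINARY_OP - → 10 - 33 = -23. Stack: [-23]
STORE_FAST n → n=-23. Stack: []
LOAD_CONST → push 0. Stack: [0]
STORE_FAST i → i=0. Stack: []
LOAD_FAST i → push 0. Stack: [0]
LOAD_CONST → push 2. Stack: [0, 2]
COMPARE_OP bool(<) → 0 vs 2 = True. Stack: [True]
POP_JUMP_IF_FALSE → pop True; no jump. Stack: []
LOAD_FAST_LOAD_FAST n,n → push -23,-23. Stack: [-23, -23]
BINARY_OP * → -23 * -23 = 529. Stack: [529]
STORE_FAST n → n=529. Stack: []
LOAD_FAST i → push 0. Stack: [0]
LOAD_CONST → push 1. Stack: [0, 1]
BINARY_OP + → 0 + 1 = 1. Stack: [1]
STORE_FAST i → i=1. Stack: []
LOAD_FAST i → push 1. Stack: [1]
LOAD_CONST → push 2. Stack: [1, 2]
COMPARE_OP bool(<) → 1 vs 2 = True. Stack: [True]
POP_JUMP_IF_FALSE → pop True; no jump. Stack: []
LOAD_FAST_LOAD_FAST n,n → push 529,529. Stack: [529, 529]
BINARY_OP * → 529 * 529 = 279841. Stack: [279841]
STORE_FAST n → n=279841. Stack: []
LOAD_FAST i → push 1. Stack: [1]
LOAD_CONST → push 1. Stack: [1, 1]
BINARY_OP + → 1 + 1 = 2. Stack: [2]
STORE_FAST i → i=2. Stack: []
LOAD_FAST i → push 2. Stack: [2]
LOAD_CONST → push 2. Stack: [2, 2]
COMPARE_OP bool(<) → 2 vs 2 = False. Stack: [False]
POP_JUMP_IF_FALSE → pop False; jump. Stack: []
LOAD_FAST n → push 279841. Stack: [279841]
RETURN_VALUE → return 279841.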